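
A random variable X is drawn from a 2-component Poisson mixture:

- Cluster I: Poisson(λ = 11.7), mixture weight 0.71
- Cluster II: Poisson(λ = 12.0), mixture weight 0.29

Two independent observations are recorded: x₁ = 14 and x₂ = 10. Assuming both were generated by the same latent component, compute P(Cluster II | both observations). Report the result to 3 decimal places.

By Bayes' theorem, P(k | x) = w_k f_k(x) / Σ_j w_j f_j(x).
Since both observations come from the same component, the likelihood for component k is f_k(x₁)·f_k(x₂).
  p_I = [e^(−11.7)·11.7^14/14! = 0.0856936] × [0.109863] = 0.00941453
  p_II = [e^(−12.0)·12.0^14/14! = 0.0904889] × [0.104837] = 0.00948661
Multiply by the mixture weights:
  w_I·p_I = 0.71 × 0.00941453 = 0.00668431
  w_II·p_II = 0.29 × 0.00948661 = 0.00275112
Marginal: 0.00668431 + 0.00275112 = 0.00943543
So the posterior for Cluster II is 0.00275112 / 0.00943543 ≈ 0.292.

0.292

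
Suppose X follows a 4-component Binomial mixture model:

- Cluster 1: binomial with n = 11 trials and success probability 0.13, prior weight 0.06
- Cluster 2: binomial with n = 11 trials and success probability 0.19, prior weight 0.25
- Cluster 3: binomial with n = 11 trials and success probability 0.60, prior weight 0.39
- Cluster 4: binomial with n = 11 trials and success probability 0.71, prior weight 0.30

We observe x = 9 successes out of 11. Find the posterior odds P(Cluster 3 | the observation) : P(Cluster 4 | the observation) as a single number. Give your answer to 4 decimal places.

Posterior odds = (π_i f_i(x)) / (π_j f_j(x)); the normalising sum cancels.
Evaluate each component's likelihood at the observed value:
  p_1 = 4.4146e-07
  p_2 = 1.16443e-05
  p_3 = 0.0886837
  p_4 = 0.212072
Odds = (0.39/0.30) × (0.0886837/0.212072) = 1.3 × 0.418177 ≈ 0.5436

0.5436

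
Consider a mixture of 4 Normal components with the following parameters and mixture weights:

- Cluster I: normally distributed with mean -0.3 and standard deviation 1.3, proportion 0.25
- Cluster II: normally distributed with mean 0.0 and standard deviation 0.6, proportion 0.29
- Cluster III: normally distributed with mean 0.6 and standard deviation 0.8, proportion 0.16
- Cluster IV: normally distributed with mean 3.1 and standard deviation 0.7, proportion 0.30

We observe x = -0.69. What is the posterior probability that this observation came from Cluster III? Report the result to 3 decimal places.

Apply Bayes' rule: the posterior for each component is proportional to its prior times its likelihood at x.
Normal densities:
  f_I = 0.293375
  f_II = 0.343227
  f_III = 0.135895
  f_IV = 2.45613e-07
Weight by the priors:
  P(Z=I)·f_I = 0.25 × 0.293375 = 0.0733438
  P(Z=II)·f_II = 0.29 × 0.343227 = 0.0995359
  P(Z=III)·f_III = 0.16 × 0.135895 = 0.0217432
  P(Z=IV)·f_IV = 0.30 × 2.45613e-07 = 7.36839e-08
Marginal: 0.0733438 + 0.0995359 + 0.0217432 + 7.36839e-08 = 0.194623
P(Cluster III | data) = 0.0217432 / 0.194623 ≈ 0.112

0.112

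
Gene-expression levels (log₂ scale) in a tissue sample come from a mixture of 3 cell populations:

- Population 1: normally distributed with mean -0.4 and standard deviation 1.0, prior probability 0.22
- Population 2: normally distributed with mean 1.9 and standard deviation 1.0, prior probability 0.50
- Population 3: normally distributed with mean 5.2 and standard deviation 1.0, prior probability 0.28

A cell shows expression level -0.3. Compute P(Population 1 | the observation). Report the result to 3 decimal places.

By Bayes' theorem, P(k | x) = π_k f_k(x) / Σ_j π_j f_j(x).
Component likelihoods at x = -0.3:
  f_1 = (1/(1.0·√(2π)))·exp(−(-0.3−-0.4)²/(2·1.0²)) = 0.398942·exp(-0.00500) = 0.396953
  f_2 = (1/(1.0·√(2π)))·exp(−(-0.3−1.9)²/(2·1.0²)) = 0.398942·exp(-2.42000) = 0.0354746
  f_3 = (1/(1.0·√(2π)))·exp(−(-0.3−5.2)²/(2·1.0²)) = 0.398942·exp(-15.12500) = 1.07698e-07
Unnormalised posteriors:
  π_1·f_1 = 0.22 × 0.396953 = 0.0873296
  π_2·f_2 = 0.50 × 0.0354746 = 0.0177373
  π_3·f_3 = 0.28 × 1.07698e-07 = 3.01553e-08
Normaliser: 0.0873296 + 0.0177373 + 3.01553e-08 = 0.105067
P(Population 1 | x) ≈ 0.831

0.831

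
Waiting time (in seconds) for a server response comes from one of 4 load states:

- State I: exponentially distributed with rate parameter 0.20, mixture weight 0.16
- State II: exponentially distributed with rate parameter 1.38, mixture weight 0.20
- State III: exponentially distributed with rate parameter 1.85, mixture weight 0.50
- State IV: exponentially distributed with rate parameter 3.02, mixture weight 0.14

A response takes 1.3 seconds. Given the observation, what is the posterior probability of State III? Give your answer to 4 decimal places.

The responsibility of component k is π_k f_k(x) divided by Σ_j π_j f_j(x).
Exponential densities:
  p_I = 0.15421
  p_II = 0.229485
  p_III = 0.166991
  p_IV = 0.0595617
Multiply by the mixture weights:
  π_I·p_I = 0.16 × 0.15421 = 0.0246737
  π_II·p_II = 0.20 × 0.229485 = 0.0458971
  π_III·p_III = 0.50 × 0.166991 = 0.0834956
  π_IV·p_IV = 0.14 × 0.0595617 = 0.00833863
Sum: 0.0246737 + 0.0458971 + 0.0834956 + 0.00833863 = 0.162405
Responsibility of State III: 0.0834956 / 0.162405 ≈ 0.5141

0.5141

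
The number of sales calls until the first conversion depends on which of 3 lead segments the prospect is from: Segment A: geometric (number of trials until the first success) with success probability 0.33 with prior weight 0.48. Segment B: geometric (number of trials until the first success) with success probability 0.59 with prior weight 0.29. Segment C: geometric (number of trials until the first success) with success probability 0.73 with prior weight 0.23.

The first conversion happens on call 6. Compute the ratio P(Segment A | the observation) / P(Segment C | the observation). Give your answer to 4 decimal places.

Posterior odds = (π_i f_i(x)) / (π_j f_j(x)); the normalising sum cancels.
Geometric probabilities:
  f_A = 0.0445541
  f_B = 0.00683552
  f_C = 0.00104747
Posterior odds = (π_A·f_A) / (π_C·f_C) = (0.48·0.0445541) / (0.23·0.00104747) = 0.021386 / 0.000240918 ≈ 88.7687

88.7687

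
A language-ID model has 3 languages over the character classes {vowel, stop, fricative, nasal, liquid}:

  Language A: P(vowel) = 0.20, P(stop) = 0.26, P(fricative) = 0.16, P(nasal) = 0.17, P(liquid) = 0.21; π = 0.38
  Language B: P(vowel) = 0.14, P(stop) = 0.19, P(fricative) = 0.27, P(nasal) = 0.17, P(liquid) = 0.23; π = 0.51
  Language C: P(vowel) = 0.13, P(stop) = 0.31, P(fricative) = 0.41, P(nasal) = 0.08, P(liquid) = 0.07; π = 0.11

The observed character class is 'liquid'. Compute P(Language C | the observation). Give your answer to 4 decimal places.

The responsibility of component k is π_k f_k(x) divided by Σ_j π_j f_j(x).
Categorical probabilities:
  f_A = 0.21
  f_B = 0.23
  f_C = 0.07
Unnormalised posteriors:
  π_A·f_A = 0.38 × 0.21 = 0.0798
  π_B·f_B = 0.51 × 0.23 = 0.1173
  π_C·f_C = 0.11 × 0.07 = 0.0077
Sum: 0.0798 + 0.1173 + 0.0077 = 0.2048
So the posterior for Language C is 0.0077 / 0.2048 ≈ 0.0376.

0.0376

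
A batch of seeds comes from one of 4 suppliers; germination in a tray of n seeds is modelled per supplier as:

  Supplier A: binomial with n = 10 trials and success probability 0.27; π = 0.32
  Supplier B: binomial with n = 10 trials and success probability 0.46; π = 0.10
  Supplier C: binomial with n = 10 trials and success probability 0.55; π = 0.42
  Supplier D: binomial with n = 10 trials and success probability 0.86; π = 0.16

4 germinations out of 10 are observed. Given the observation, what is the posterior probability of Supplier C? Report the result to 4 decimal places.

By Bayes' theorem, P(k | x) = π_k f_k(x) / Σ_j π_j f_j(x).
Component likelihoods at x = 4 germinations out of 10:
  f_A = C(10,4)·0.27^4·0.73^6 = 210·0.00531441·0.151334 = 0.168893
  f_B = C(10,4)·0.46^4·0.54^6 = 210·0.0447746·0.0247949 = 0.233138
  f_C = C(10,4)·0.55^4·0.45^6 = 210·0.0915063·0.00830377 = 0.159568
  f_D = C(10,4)·0.86^4·0.14^6 = 210·0.547008·7.52954e-06 = 0.000864931
Weight by the priors:
  π_A·f_A = 0.32 × 0.168893 = 0.0540457
  π_B·f_B = 0.10 × 0.233138 = 0.0233138
  π_C·f_C = 0.42 × 0.159568 = 0.0670185
  π_D·f_D = 0.16 × 0.000864931 = 0.000138389
Evidence: 0.0540457 + 0.0233138 + 0.0670185 + 0.000138389 = 0.144516
Responsibility of Supplier C: 0.0670185 / 0.144516 ≈ 0.4637

0.4637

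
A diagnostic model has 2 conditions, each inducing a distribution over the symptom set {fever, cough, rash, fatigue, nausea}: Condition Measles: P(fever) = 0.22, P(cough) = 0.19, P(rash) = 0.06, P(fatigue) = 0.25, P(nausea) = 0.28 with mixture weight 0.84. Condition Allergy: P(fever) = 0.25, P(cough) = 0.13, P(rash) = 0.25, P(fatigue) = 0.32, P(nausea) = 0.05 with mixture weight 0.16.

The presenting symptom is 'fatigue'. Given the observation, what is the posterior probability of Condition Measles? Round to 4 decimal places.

0.8040

P(component k | x) = P(Z=k)·f_k(x) / marginal(x), where marginal(x) = Σ_j P(Z=j)·f_j(x).
Categorical probabilities:
  f_Measles = P(fatigue | comp) = 0.25
  f_Allergy = P(fatigue | comp) = 0.32
Multiply by the mixture weights:
  P(Z=Measles)·f_Measles = 0.84 × 0.25 = 0.21
  P(Z=Allergy)·f_Allergy = 0.16 × 0.32 = 0.0512
Marginal: 0.21 + 0.0512 = 0.2612
So the posterior for Condition Measles is 0.21 / 0.2612 ≈ 0.8040.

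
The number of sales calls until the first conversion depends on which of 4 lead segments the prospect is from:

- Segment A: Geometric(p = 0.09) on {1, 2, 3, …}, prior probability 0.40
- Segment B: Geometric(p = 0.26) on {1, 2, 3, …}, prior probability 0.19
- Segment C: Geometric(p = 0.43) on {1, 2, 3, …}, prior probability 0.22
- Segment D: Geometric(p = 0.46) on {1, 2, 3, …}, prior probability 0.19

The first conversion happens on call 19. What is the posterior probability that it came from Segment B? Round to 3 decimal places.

By Bayes' theorem, P(k | x) = π_k f_k(x) / Σ_j π_j f_j(x).
Geometric probabilities:
  L_A = 0.0164812
  L_B = 0.00115118
  L_C = 1.73467e-05
  L_D = 7.01206e-06
Prior × likelihood for each component:
  π_A·L_A = 0.40 × 0.0164812 = 0.00659246
  π_B·L_B = 0.19 × 0.00115118 = 0.000218725
  π_C·L_C = 0.22 × 1.73467e-05 = 3.81627e-06
  π_D·L_D = 0.19 × 7.01206e-06 = 1.33229e-06
Evidence: 0.00659246 + 0.000218725 + 3.81627e-06 + 1.33229e-06 = 0.00681633
Responsibility of Segment B: 0.000218725 / 0.00681633 ≈ 0.032

0.032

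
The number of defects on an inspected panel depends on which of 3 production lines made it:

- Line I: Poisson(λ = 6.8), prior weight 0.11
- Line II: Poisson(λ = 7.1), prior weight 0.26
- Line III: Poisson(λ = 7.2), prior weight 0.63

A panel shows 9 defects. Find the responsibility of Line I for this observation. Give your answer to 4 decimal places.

0.1000

P(component k | x) = w_k·f_k(x) / marginal(x), where marginal(x) = Σ_j w_j·f_j(x).
Component likelihoods at x = 9 defects:
  L_I = e^(−6.8)·6.8^9/9! = 0.0954146
  L_II = e^(−7.1)·7.1^9/9! = 0.104249
  L_III = e^(−7.2)·7.2^9/9! = 0.106982
Multiply by the mixture weights:
  w_I·L_I = 0.11 × 0.0954146 = 0.0104956
  w_II·L_II = 0.26 × 0.104249 = 0.0271047
  w_III·L_III = 0.63 × 0.106982 = 0.0673984
Marginal: 0.0104956 + 0.0271047 + 0.0673984 = 0.104999
P(Line I | 9 defects) = 0.0104956 / 0.104999 ≈ 0.1000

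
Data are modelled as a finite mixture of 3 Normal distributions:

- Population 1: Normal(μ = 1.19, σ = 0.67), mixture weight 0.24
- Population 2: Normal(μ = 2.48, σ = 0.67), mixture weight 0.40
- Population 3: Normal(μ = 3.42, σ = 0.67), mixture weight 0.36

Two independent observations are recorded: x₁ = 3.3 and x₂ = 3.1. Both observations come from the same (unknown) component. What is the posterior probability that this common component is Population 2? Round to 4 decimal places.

0.2806

Apply Bayes' rule: the posterior for each component is proportional to its prior times its likelihood at x.
Since both observations come from the same component, the likelihood for component k is f_k(x₁)·f_k(x₂).
  p_1 = [0.00418035] × [0.0102361] = 4.27903e-05
  p_2 = [0.281562] × [0.388051] = 0.10926
  p_3 = [0.585962] × [0.531253] = 0.311294
Multiply by the mixture weights:
  P(Z=1)·p_1 = 0.24 × 4.27903e-05 = 1.02697e-05
  P(Z=2)·p_2 = 0.40 × 0.10926 = 0.0437041
  P(Z=3)·p_3 = 0.36 × 0.311294 = 0.112066
Normaliser: 1.02697e-05 + 0.0437041 + 0.112066 = 0.15578
P(Population 2 | x₁, x₂) ≈ 0.2806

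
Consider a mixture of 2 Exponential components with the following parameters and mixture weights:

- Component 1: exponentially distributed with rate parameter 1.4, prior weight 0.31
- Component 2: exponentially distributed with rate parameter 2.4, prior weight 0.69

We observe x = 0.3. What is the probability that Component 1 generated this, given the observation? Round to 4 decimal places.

0.2613

The responsibility of component k is π_k f_k(x) divided by Σ_j π_j f_j(x).
Evaluate each component's likelihood at the observed value:
  L_1 = 0.919866
  L_2 = 1.16821
Weight by the priors:
  π_1·L_1 = 0.31 × 0.919866 = 0.285158
  π_2·L_2 = 0.69 × 1.16821 = 0.806062
Normaliser: 0.285158 + 0.806062 = 1.09122
P(Component 1 | 0.3) ≈ 0.2613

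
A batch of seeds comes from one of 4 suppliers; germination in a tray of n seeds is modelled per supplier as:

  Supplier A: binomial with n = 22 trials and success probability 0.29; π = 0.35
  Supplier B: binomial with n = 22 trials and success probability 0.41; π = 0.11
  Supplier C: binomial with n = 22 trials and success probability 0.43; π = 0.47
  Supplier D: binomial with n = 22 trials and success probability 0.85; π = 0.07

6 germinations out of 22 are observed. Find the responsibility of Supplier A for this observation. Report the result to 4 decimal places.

By Bayes' theorem, P(k | x) = P(Z=k) f_k(x) / Σ_j P(Z=j) f_j(x).
Component likelihoods at x = 6 germinations out of 22:
  f_A = C(22,6)·0.29^6·0.71^16 = 74613·0.000594823·0.00416998 = 0.18507
  f_B = C(22,6)·0.41^6·0.59^16 = 74613·0.0047501·0.000215592 = 0.0764099
  f_C = C(22,6)·0.43^6·0.57^16 = 74613·0.00632136·0.000124165 = 0.0585629
  f_D = C(22,6)·0.85^6·0.15^16 = 74613·0.37715·6.56841e-14 = 1.84837e-09
Unnormalised posteriors:
  P(Z=A)·f_A = 0.35 × 0.18507 = 0.0647745
  P(Z=B)·f_B = 0.11 × 0.0764099 = 0.00840509
  P(Z=C)·f_C = 0.47 × 0.0585629 = 0.0275246
  P(Z=D)·f_D = 0.07 × 1.84837e-09 = 1.29386e-10
Marginal: 0.0647745 + 0.00840509 + 0.0275246 + 1.29386e-10 = 0.100704
P(Supplier A | x) ≈ 0.6432

0.6432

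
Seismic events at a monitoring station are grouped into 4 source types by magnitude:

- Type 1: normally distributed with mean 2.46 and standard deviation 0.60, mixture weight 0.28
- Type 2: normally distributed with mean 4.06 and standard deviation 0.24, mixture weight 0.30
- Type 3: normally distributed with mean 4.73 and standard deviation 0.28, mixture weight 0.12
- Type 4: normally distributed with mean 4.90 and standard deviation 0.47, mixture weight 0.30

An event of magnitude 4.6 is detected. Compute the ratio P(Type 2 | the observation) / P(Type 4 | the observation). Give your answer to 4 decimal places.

Since P(k|x) ∝ P(Z=k) f_k(x), the posterior odds are P(Z=i) f_i(x) / (P(Z=j) f_j(x)).
Normal densities:
  p_1 = (1/(0.60·√(2π)))·exp(−(4.6−2.46)²/(2·0.60²)) = 0.664904·exp(-6.36056) = 0.00114922
  p_2 = (1/(0.24·√(2π)))·exp(−(4.6−4.06)²/(2·0.24²)) = 1.662260·exp(-2.53125) = 0.132249
  p_3 = (1/(0.28·√(2π)))·exp(−(4.6−4.73)²/(2·0.28²)) = 1.424794·exp(-0.10778) = 1.27921
  p_4 = (1/(0.47·√(2π)))·exp(−(4.6−4.90)²/(2·0.47²)) = 0.848813·exp(-0.20371) = 0.692375
Posterior odds = (P(Z=2)·p_2) / (P(Z=4)·p_4) = (0.30·0.132249) / (0.30·0.692375) = 0.0396746 / 0.207712 ≈ 0.1910

0.1910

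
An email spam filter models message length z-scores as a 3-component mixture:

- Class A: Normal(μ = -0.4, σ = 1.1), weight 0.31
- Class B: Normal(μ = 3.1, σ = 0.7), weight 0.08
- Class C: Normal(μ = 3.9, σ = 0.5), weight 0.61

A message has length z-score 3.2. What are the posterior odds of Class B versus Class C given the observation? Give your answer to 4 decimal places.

0.2471

Since P(k|x) ∝ π_k f_k(x), the posterior odds are π_i f_i(x) / (π_j f_j(x)).
Component likelihoods at x = 3.2:
  f_A = (1/(1.1·√(2π)))·exp(−(3.2−-0.4)²/(2·1.1²)) = 0.362675·exp(-5.35537) = 0.00171281
  f_B = (1/(0.7·√(2π)))·exp(−(3.2−3.1)²/(2·0.7²)) = 0.569918·exp(-0.01020) = 0.564132
  f_C = (1/(0.5·√(2π)))·exp(−(3.2−3.9)²/(2·0.5²)) = 0.797885·exp(-0.98000) = 0.299455
Odds = (0.08/0.61) × (0.564132/0.299455) = 0.131148 × 1.88386 ≈ 0.2471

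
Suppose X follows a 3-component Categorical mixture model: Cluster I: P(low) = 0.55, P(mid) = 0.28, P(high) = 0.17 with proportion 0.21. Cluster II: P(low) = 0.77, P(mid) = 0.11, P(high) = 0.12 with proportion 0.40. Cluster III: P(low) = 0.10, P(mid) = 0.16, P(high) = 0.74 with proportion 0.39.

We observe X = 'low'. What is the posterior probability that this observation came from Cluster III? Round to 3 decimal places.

The responsibility of component k is π_k f_k(x) divided by Σ_j π_j f_j(x).
Component likelihoods at x = 'low':
  p_I = P(low | comp) = 0.55
  p_II = P(low | comp) = 0.77
  p_III = P(low | comp) = 0.10
Unnormalised posteriors:
  π_I·p_I = 0.21 × 0.55 = 0.1155
  π_II·p_II = 0.40 × 0.77 = 0.308
  π_III·p_III = 0.39 × 0.1 = 0.039
Denominator: 0.1155 + 0.308 + 0.039 = 0.4625
Responsibility of Cluster III: 0.039 / 0.4625 ≈ 0.084

0.084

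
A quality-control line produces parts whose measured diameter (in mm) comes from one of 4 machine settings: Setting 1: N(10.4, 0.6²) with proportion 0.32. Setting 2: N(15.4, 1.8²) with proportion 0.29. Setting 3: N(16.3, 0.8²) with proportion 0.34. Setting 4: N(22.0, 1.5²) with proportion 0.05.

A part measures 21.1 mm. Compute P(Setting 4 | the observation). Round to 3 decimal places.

0.963

Apply Bayes' rule: the posterior for each component is proportional to its prior times its likelihood at x.
Normal densities:
  f_1 = 5.80636e-70
  f_2 = 0.00147276
  f_3 = 7.59485e-09
  f_4 = 0.22215
Prior × likelihood for each component:
  w_1·f_1 = 0.32 × 5.80636e-70 = 1.85804e-70
  w_2·f_2 = 0.29 × 0.00147276 = 0.000427102
  w_3·f_3 = 0.34 × 7.59485e-09 = 2.58225e-09
  w_4·f_4 = 0.05 × 0.22215 = 0.0111075
Evidence: 1.85804e-70 + 0.000427102 + 2.58225e-09 + 0.0111075 = 0.0115346
P(Setting 4 | data) ≈ 0.963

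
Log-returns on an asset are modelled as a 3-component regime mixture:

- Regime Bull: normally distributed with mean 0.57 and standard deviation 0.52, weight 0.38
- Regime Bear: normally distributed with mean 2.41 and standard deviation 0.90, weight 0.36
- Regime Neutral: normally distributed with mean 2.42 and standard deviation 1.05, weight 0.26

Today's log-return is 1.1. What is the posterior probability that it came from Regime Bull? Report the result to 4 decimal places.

Apply Bayes' rule: the posterior for each component is proportional to its prior times its likelihood at x.
Component likelihoods at x = 1.1:
  L_Bull = (1/(0.52·√(2π)))·exp(−(1.1−0.57)²/(2·0.52²)) = 0.767197·exp(-0.51942) = 0.456381
  L_Bear = (1/(0.90·√(2π)))·exp(−(1.1−2.41)²/(2·0.90²)) = 0.443269·exp(-1.05932) = 0.153678
  L_Neutral = (1/(1.05·√(2π)))·exp(−(1.1−2.42)²/(2·1.05²)) = 0.379945·exp(-0.79020) = 0.172401
Multiply by the mixture weights:
  w_Bull·L_Bull = 0.38 × 0.456381 = 0.173425
  w_Bear·L_Bear = 0.36 × 0.153678 = 0.0553239
  w_Neutral·L_Neutral = 0.26 × 0.172401 = 0.0448242
Sum: 0.173425 + 0.0553239 + 0.0448242 = 0.273573
P(Regime Bull | x) ≈ 0.6339

0.6339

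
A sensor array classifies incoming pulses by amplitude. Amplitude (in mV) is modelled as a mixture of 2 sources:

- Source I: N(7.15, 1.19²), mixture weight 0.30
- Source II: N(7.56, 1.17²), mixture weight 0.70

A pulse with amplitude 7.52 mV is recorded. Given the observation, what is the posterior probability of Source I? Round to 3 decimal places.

By Bayes' theorem, P(k | x) = P(Z=k) f_k(x) / Σ_j P(Z=j) f_j(x).
Evaluate each component's likelihood at the observed value:
  L_I = (1/(1.19·√(2π)))·exp(−(7.52−7.15)²/(2·1.19²)) = 0.335246·exp(-0.04834) = 0.319426
  L_II = (1/(1.17·√(2π)))·exp(−(7.52−7.56)²/(2·1.17²)) = 0.340976·exp(-0.00058) = 0.340777
Weight by the priors:
  P(Z=I)·L_I = 0.30 × 0.319426 = 0.0958279
  P(Z=II)·L_II = 0.70 × 0.340777 = 0.238544
Evidence: 0.0958279 + 0.238544 = 0.334372
P(Source I | data) = 0.0958279 / 0.334372 ≈ 0.287

0.287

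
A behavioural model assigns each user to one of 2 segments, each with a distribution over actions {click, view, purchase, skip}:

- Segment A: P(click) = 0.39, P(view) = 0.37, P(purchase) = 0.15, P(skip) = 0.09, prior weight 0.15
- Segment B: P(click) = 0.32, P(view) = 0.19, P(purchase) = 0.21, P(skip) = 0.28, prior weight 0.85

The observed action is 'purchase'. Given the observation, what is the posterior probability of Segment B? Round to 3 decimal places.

By Bayes' theorem, P(k | x) = w_k f_k(x) / Σ_j w_j f_j(x).
Component likelihoods at x = 'purchase':
  p_A = 0.15
  p_B = 0.21
Prior × likelihood for each component:
  w_A·p_A = 0.15 × 0.15 = 0.0225
  w_B·p_B = 0.85 × 0.21 = 0.1785
Denominator: 0.0225 + 0.1785 = 0.201
So the posterior for Segment B is 0.1785 / 0.201 ≈ 0.888.

0.888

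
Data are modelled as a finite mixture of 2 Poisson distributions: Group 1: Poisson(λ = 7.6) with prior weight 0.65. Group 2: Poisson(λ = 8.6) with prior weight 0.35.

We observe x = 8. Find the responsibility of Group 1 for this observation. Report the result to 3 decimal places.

0.653

Apply Bayes' rule: the posterior for each component is proportional to its prior times its likelihood at x.
Component likelihoods at x = 8:
  f_1 = 0.13815
  f_2 = 0.136626
Unnormalised posteriors:
  P(Z=1)·f_1 = 0.65 × 0.13815 = 0.0897973
  P(Z=2)·f_2 = 0.35 × 0.136626 = 0.0478192
Evidence: 0.0897973 + 0.0478192 = 0.137617
Responsibility of Group 1: 0.0897973 / 0.137617 ≈ 0.653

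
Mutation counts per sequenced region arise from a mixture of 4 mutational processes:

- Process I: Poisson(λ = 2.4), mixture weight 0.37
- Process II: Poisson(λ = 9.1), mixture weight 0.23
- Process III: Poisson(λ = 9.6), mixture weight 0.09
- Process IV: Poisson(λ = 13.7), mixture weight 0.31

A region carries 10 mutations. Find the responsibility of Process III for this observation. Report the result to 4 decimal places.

0.1827

P(component k | x) = π_k·f_k(x) / marginal(x), where marginal(x) = Σ_j π_j·f_j(x).
Component likelihoods at x = 10 mutations:
  L_I = e^(−2.4)·2.4^10/10! = 0.000158505
  L_II = e^(−9.1)·9.1^10/10! = 0.119832
  L_III = e^(−9.6)·9.6^10/10! = 0.124086
  L_IV = e^(−13.7)·13.7^10/10! = 0.0720457
Multiply by the mixture weights:
  π_I·L_I = 0.37 × 0.000158505 = 5.86468e-05
  π_II·L_II = 0.23 × 0.119832 = 0.0275613
  π_III·L_III = 0.09 × 0.124086 = 0.0111677
  π_IV·L_IV = 0.31 × 0.0720457 = 0.0223342
Evidence: 5.86468e-05 + 0.0275613 + 0.0111677 + 0.0223342 = 0.0611218
So the posterior for Process III is 0.0111677 / 0.0611218 ≈ 0.1827.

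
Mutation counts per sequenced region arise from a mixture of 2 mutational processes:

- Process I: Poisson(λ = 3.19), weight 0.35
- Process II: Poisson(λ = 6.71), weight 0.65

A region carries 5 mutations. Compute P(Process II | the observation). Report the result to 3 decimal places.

P(component k | x) = π_k·f_k(x) / marginal(x), where marginal(x) = Σ_j π_j·f_j(x).
Component likelihoods at x = 5 mutations:
  p_I = e^(−3.19)·3.19^5/5! = 0.113337
  p_II = e^(−6.71)·6.71^5/5! = 0.138139
Unnormalised posteriors:
  π_I·p_I = 0.35 × 0.113337 = 0.039668
  π_II·p_II = 0.65 × 0.138139 = 0.0897902
Marginal: 0.039668 + 0.0897902 = 0.129458
P(Process II | data) ≈ 0.694

0.694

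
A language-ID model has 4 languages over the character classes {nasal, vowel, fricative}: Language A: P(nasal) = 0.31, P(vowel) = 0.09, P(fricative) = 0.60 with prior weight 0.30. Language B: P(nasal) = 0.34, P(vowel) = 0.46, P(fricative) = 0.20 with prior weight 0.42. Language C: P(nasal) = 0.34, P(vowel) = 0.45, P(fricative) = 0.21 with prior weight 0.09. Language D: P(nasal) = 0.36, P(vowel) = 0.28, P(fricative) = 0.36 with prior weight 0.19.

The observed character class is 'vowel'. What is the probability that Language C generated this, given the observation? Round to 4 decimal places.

Apply Bayes' rule: the posterior for each component is proportional to its prior times its likelihood at x.
Evaluate each component's likelihood at the observed value:
  p_A = P(vowel | comp) = 0.09
  p_B = P(vowel | comp) = 0.46
  p_C = P(vowel | comp) = 0.45
  p_D = P(vowel | comp) = 0.28
Weight by the priors:
  w_A·p_A = 0.30 × 0.09 = 0.027
  w_B·p_B = 0.42 × 0.46 = 0.1932
  w_C·p_C = 0.09 × 0.45 = 0.0405
  w_D·p_D = 0.19 × 0.28 = 0.0532
Sum: 0.027 + 0.1932 + 0.0405 + 0.0532 = 0.3139
Responsibility of Language C: 0.0405 / 0.3139 ≈ 0.1290

0.1290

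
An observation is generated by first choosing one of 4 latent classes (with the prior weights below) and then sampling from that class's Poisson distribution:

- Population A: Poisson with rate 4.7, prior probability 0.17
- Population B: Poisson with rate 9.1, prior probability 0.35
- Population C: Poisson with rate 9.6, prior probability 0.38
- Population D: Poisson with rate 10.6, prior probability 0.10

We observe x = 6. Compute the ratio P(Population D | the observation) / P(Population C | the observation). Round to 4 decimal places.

Since P(k|x) ∝ P(Z=k) f_k(x), the posterior odds are P(Z=i) f_i(x) / (P(Z=j) f_j(x)).
Evaluate each component's likelihood at the observed value:
  p_A = 0.136167
  p_B = 0.0880716
  p_C = 0.0736322
  p_D = 0.0490887
Odds = (0.10/0.38) × (0.0490887/0.0736322) = 0.263158 × 0.666674 ≈ 0.1754

0.1754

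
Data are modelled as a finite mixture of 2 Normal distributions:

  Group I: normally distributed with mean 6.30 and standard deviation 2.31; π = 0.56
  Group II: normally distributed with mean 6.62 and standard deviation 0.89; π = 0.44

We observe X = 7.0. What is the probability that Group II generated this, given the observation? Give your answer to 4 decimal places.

The responsibility of component k is P(Z=k) f_k(x) divided by Σ_j P(Z=j) f_j(x).
Component likelihoods at x = 7.0:
  L_I = (1/(2.31·√(2π)))·exp(−(7.0−6.30)²/(2·2.31²)) = 0.172702·exp(-0.04591) = 0.164952
  L_II = (1/(0.89·√(2π)))·exp(−(7.0−6.62)²/(2·0.89²)) = 0.448250·exp(-0.09115) = 0.409199
Weight by the priors:
  P(Z=I)·L_I = 0.56 × 0.164952 = 0.0923732
  P(Z=II)·L_II = 0.44 × 0.409199 = 0.180047
Normaliser: 0.0923732 + 0.180047 = 0.272421
P(Group II | data) ≈ 0.6609

0.6609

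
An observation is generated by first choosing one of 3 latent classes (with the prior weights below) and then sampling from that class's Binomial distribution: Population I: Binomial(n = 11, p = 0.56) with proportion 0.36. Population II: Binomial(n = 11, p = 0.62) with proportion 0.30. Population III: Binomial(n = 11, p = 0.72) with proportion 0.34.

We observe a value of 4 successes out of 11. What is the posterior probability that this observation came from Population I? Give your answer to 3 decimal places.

Posterior ∝ prior × likelihood, so P(k | x) ∝ π_k f_k(x); normalise over all components.
Component likelihoods at x = 4 successes out of 11:
  L_I = 0.103618
  L_II = 0.0557912
  L_III = 0.011966
Weight by the priors:
  π_I·L_I = 0.36 × 0.103618 = 0.0373024
  π_II·L_II = 0.30 × 0.0557912 = 0.0167374
  π_III·L_III = 0.34 × 0.011966 = 0.00406845
Sum: 0.0373024 + 0.0167374 + 0.00406845 = 0.0581083
P(Population I | 4 successes out of 11) = 0.0373024 / 0.0581083 ≈ 0.642

0.642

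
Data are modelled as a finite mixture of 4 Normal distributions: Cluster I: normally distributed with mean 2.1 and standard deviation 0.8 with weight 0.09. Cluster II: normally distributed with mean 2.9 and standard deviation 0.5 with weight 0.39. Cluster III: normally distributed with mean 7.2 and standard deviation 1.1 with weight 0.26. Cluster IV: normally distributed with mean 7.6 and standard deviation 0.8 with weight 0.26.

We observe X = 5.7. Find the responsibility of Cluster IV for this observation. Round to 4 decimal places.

P(component k | x) = P(Z=k)·f_k(x) / marginal(x), where marginal(x) = Σ_j P(Z=j)·f_j(x).
Evaluate each component's likelihood at the observed value:
  f_I = (1/(0.8·√(2π)))·exp(−(5.7−2.1)²/(2·0.8²)) = 0.498678·exp(-10.12500) = 1.99797e-05
  f_II = (1/(0.5·√(2π)))·exp(−(5.7−2.9)²/(2·0.5²)) = 0.797885·exp(-15.68000) = 1.23652e-07
  f_III = (1/(1.1·√(2π)))·exp(−(5.7−7.2)²/(2·1.1²)) = 0.362675·exp(-0.92975) = 0.14313
  f_IV = (1/(0.8·√(2π)))·exp(−(5.7−7.6)²/(2·0.8²)) = 0.498678·exp(-2.82031) = 0.0297149
Prior × likelihood for each component:
  P(Z=I)·f_I = 0.09 × 1.99797e-05 = 1.79817e-06
  P(Z=II)·f_II = 0.39 × 1.23652e-07 = 4.82244e-08
  P(Z=III)·f_III = 0.26 × 0.14313 = 0.0372138
  P(Z=IV)·f_IV = 0.26 × 0.0297149 = 0.00772587
Normaliser: 1.79817e-06 + 4.82244e-08 + 0.0372138 + 0.00772587 = 0.0449416
Responsibility of Cluster IV: 0.00772587 / 0.0449416 ≈ 0.1719

0.1719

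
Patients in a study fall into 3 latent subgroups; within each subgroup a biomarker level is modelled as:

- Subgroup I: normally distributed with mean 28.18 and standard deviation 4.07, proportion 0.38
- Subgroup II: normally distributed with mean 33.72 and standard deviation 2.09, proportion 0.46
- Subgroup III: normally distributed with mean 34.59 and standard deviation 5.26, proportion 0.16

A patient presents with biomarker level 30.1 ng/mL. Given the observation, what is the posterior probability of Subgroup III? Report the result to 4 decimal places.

The responsibility of component k is π_k f_k(x) divided by Σ_j π_j f_j(x).
Normal densities:
  f_I = (1/(4.07·√(2π)))·exp(−(30.1−28.18)²/(2·4.07²)) = 0.098020·exp(-0.11127) = 0.0876983
  f_II = (1/(2.09·√(2π)))·exp(−(30.1−33.72)²/(2·2.09²)) = 0.190881·exp(-1.50001) = 0.0425909
  f_III = (1/(5.26·√(2π)))·exp(−(30.1−34.59)²/(2·5.26²)) = 0.075845·exp(-0.36433) = 0.0526865
Prior × likelihood for each component:
  π_I·f_I = 0.38 × 0.0876983 = 0.0333253
  π_II·f_II = 0.46 × 0.0425909 = 0.0195918
  π_III·f_III = 0.16 × 0.0526865 = 0.00842984
Sum: 0.0333253 + 0.0195918 + 0.00842984 = 0.061347
Responsibility of Subgroup III: 0.00842984 / 0.061347 ≈ 0.1374

0.1374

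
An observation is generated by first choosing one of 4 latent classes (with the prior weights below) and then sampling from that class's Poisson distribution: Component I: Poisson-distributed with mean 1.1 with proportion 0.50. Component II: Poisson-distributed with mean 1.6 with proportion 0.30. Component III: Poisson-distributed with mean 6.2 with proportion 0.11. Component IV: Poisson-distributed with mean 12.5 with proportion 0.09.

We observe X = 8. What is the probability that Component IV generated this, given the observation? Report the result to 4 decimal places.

0.2896

The responsibility of component k is π_k f_k(x) divided by Σ_j π_j f_j(x).
Poisson probabilities:
  L_I = e^(−1.1)·1.1^8/8! = 1.76969e-05
  L_II = e^(−1.6)·1.6^8/8! = 0.000215064
  L_III = e^(−6.2)·6.2^8/8! = 0.109897
  L_IV = e^(−12.5)·12.5^8/8! = 0.0550907
Unnormalised posteriors:
  π_I·L_I = 0.50 × 1.76969e-05 = 8.84845e-06
  π_II·L_II = 0.30 × 0.000215064 = 6.45193e-05
  π_III·L_III = 0.11 × 0.109897 = 0.0120887
  π_IV·L_IV = 0.09 × 0.0550907 = 0.00495817
Denominator: 8.84845e-06 + 6.45193e-05 + 0.0120887 + 0.00495817 = 0.0171202
So the posterior for Component IV is 0.00495817 / 0.0171202 ≈ 0.2896.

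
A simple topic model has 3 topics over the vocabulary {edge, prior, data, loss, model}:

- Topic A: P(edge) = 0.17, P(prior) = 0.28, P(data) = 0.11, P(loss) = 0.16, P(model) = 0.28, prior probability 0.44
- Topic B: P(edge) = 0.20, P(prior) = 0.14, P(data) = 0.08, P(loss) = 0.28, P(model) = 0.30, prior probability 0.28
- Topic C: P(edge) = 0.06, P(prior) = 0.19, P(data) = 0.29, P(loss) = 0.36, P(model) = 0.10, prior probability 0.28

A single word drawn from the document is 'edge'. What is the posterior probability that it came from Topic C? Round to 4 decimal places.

P(component k | x) = π_k·f_k(x) / marginal(x), where marginal(x) = Σ_j π_j·f_j(x).
Categorical probabilities:
  L_A = 0.17
  L_B = 0.2
  L_C = 0.06
Multiply by the mixture weights:
  π_A·L_A = 0.44 × 0.17 = 0.0748
  π_B·L_B = 0.28 × 0.2 = 0.056
  π_C·L_C = 0.28 × 0.06 = 0.0168
Sum: 0.0748 + 0.056 + 0.0168 = 0.1476
So the posterior for Topic C is 0.0168 / 0.1476 ≈ 0.1138.

0.1138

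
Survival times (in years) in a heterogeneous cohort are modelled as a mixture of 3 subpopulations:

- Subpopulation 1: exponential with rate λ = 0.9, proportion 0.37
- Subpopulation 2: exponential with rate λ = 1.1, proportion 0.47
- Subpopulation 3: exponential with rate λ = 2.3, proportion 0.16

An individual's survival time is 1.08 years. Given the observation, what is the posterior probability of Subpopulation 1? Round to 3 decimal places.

0.401

By Bayes' theorem, P(k | x) = π_k f_k(x) / Σ_j π_j f_j(x).
Evaluate each component's likelihood at the observed value:
  f_1 = 0.9·e^(−0.9·1.08) = 0.9·e^(−0.9720) = 0.340493
  f_2 = 1.1·e^(−1.1·1.08) = 1.1·e^(−1.1880) = 0.335313
  f_3 = 2.3·e^(−2.3·1.08) = 2.3·e^(−2.4840) = 0.191841
Multiply by the mixture weights:
  π_1·f_1 = 0.37 × 0.340493 = 0.125982
  π_2·f_2 = 0.47 × 0.335313 = 0.157597
  π_3·f_3 = 0.16 × 0.191841 = 0.0306945
Denominator: 0.125982 + 0.157597 + 0.0306945 = 0.314274
P(Subpopulation 1 | data) = 0.125982 / 0.314274 ≈ 0.401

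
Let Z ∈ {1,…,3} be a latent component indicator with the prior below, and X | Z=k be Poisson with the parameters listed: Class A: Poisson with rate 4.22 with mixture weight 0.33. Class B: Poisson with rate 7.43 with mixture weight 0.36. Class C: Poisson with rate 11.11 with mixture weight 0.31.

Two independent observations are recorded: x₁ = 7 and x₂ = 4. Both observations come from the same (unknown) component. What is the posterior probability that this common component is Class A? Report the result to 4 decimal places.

The responsibility of component k is π_k f_k(x) divided by Σ_j π_j f_j(x).
Since both observations come from the same component, the likelihood for component k is f_k(x₁)·f_k(x₂).
  p_A = [e^(−4.22)·4.22^7/7! = 0.0695079] × [0.19423] = 0.0135005
  p_B = [e^(−7.43)·7.43^7/7! = 0.147124] × [0.0753245] = 0.011082
  p_C = [e^(−11.11)·11.11^7/7! = 0.0620235] × [0.00949802] = 0.000589101
Weight by the priors:
  π_A·p_A = 0.33 × 0.0135005 = 0.00445516
  π_B·p_B = 0.36 × 0.011082 = 0.00398953
  π_C·p_C = 0.31 × 0.000589101 = 0.000182621
Denominator: 0.00445516 + 0.00398953 + 0.000182621 = 0.00862731
P(Class A | x₁,x₂) = 0.00445516 / 0.00862731 ≈ 0.5164

0.5164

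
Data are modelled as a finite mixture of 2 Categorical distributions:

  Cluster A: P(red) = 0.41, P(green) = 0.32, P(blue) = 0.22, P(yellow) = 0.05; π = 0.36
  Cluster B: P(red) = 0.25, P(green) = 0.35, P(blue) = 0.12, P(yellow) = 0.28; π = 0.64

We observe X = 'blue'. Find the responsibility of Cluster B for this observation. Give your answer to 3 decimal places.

0.492

The responsibility of component k is w_k f_k(x) divided by Σ_j w_j f_j(x).
Categorical probabilities:
  p_A = 0.22
  p_B = 0.12
Prior × likelihood for each component:
  w_A·p_A = 0.36 × 0.22 = 0.0792
  w_B·p_B = 0.64 × 0.12 = 0.0768
Denominator: 0.0792 + 0.0768 = 0.156
Responsibility of Cluster B: 0.0768 / 0.156 ≈ 0.492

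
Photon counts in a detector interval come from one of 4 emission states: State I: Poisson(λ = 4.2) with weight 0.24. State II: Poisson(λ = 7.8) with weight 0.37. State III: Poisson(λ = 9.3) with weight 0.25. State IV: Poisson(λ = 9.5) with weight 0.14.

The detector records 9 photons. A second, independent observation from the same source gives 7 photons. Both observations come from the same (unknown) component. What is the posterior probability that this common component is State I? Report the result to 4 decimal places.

The responsibility of component k is w_k f_k(x) divided by Σ_j w_j f_j(x).
Since both observations come from the same component, the likelihood for component k is f_k(x₁)·f_k(x₂).
  L_I = [0.0168052] × [0.0685927] = 0.00115271
  L_II = [0.120668] × [0.142802] = 0.0172316
  L_III = [0.131113] × [0.109147] = 0.0143105
  L_IV = [0.130003] × [0.103714] = 0.0134831
Prior × likelihood for each component:
  w_I·L_I = 0.24 × 0.00115271 = 0.000276651
  w_II·L_II = 0.37 × 0.0172316 = 0.0063757
  w_III·L_III = 0.25 × 0.0143105 = 0.00357764
  w_IV·L_IV = 0.14 × 0.0134831 = 0.00188763
Denominator: 0.000276651 + 0.0063757 + 0.00357764 + 0.00188763 = 0.0121176
So the posterior for State I is 0.000276651 / 0.0121176 ≈ 0.0228.

0.0228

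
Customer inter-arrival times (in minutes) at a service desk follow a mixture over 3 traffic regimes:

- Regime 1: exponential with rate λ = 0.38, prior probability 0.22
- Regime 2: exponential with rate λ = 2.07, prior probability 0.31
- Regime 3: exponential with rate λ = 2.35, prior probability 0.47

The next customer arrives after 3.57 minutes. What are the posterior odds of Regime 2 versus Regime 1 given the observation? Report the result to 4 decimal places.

Posterior odds = (π_i f_i(x)) / (π_j f_j(x)); the normalising sum cancels.
Exponential densities:
  f_1 = 0.38·e^(−0.38·3.57) = 0.38·e^(−1.3566) = 0.0978633
  f_2 = 2.07·e^(−2.07·3.57) = 2.07·e^(−7.3899) = 0.00127814
  f_3 = 2.35·e^(−2.35·3.57) = 2.35·e^(−8.3895) = 0.000534016
Odds = (0.31/0.22) × (0.00127814/0.0978633) = 1.40909 × 0.0130604 ≈ 0.0184

0.0184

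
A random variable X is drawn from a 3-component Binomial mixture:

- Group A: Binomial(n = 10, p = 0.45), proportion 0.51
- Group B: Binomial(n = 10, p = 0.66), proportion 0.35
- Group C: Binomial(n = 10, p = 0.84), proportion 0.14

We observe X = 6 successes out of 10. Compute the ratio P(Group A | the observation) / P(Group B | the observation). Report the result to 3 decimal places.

1.002

The posterior odds equal the prior odds times the likelihood ratio: (π_i/π_j)·(f_i(x)/f_j(x)).
Component likelihoods at x = 6 successes out of 10:
  L_A = C(10,6)·0.45^6·0.55^4 = 210·0.00830377·0.0915063 = 0.159568
  L_B = C(10,6)·0.66^6·0.34^4 = 210·0.082654·0.0133634 = 0.231952
  L_C = C(10,6)·0.84^6·0.16^4 = 210·0.351298·0.00065536 = 0.0483476
0.0813796 / 0.0811833 ≈ 1.002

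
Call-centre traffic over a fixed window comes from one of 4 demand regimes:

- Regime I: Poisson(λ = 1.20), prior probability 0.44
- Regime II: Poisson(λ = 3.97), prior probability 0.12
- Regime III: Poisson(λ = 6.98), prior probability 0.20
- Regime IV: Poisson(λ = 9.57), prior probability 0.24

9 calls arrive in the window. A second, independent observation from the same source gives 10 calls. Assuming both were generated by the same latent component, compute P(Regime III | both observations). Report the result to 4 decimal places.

0.2689

By Bayes' theorem, P(k | x) = w_k f_k(x) / Σ_j w_j f_j(x).
Since both observations come from the same component, the likelihood for component k is f_k(x₁)·f_k(x₂).
  p_I = [e^(−1.20)·1.20^9/9! = 4.28267e-06] × [5.13921e-07] = 2.20095e-12
  p_II = [e^(−3.97)·3.97^9/9! = 0.012741] × [0.00505816] = 6.44459e-05
  p_III = [e^(−6.98)·6.98^9/9! = 0.100823] × [0.0703746] = 0.00709539
  p_IV = [e^(−9.57)·9.57^9/9! = 0.129493] × [0.123925] = 0.0160474
Multiply by the mixture weights:
  w_I·p_I = 0.44 × 2.20095e-12 = 9.6842e-13
  w_II·p_II = 0.12 × 6.44459e-05 = 7.73351e-06
  w_III·p_III = 0.20 × 0.00709539 = 0.00141908
  w_IV·p_IV = 0.24 × 0.0160474 = 0.00385137
Normaliser: 9.6842e-13 + 7.73351e-06 + 0.00141908 + 0.00385137 = 0.00527818
P(Regime III | data) ≈ 0.2689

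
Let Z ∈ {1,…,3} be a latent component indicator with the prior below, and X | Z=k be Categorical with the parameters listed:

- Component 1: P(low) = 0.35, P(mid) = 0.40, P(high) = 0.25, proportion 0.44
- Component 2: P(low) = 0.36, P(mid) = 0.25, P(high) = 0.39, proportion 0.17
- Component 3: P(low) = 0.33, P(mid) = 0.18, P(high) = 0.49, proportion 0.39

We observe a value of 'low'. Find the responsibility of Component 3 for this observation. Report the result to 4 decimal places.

Posterior ∝ prior × likelihood, so P(k | x) ∝ π_k f_k(x); normalise over all components.
Component likelihoods at x = 'low':
  L_1 = 0.35
  L_2 = 0.36
  L_3 = 0.33
Multiply by the mixture weights:
  π_1·L_1 = 0.44 × 0.35 = 0.154
  π_2·L_2 = 0.17 × 0.36 = 0.0612
  π_3·L_3 = 0.39 × 0.33 = 0.1287
Denominator: 0.154 + 0.0612 + 0.1287 = 0.3439
P(Component 3 | 'low') ≈ 0.3742

0.3742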